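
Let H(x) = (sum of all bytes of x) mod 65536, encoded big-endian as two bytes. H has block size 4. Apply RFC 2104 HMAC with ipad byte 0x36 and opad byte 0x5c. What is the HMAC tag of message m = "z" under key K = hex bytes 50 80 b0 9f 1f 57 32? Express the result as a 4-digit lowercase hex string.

01be

Key hex bytes 50 80 b0 9f 1f 57 32 is 7 bytes > B = 4, so hash it first: H(key) = 02 c7, then zero-pad to 4 bytes: K' = 02 c7 00 00.
K' ⊕ ipad = 34 f1 36 36.  K' ⊕ opad = 5e 9b 5c 5c.
Inner input = (K'⊕ipad) ∥ m = 34 f1 36 36 ∥ 7a.
Inner hash: sum = 52+241+54+54+122 = 523 → 02 0b.
Outer input = (K'⊕opad) ∥ inner = 5e 9b 5c 5c ∥ 02 0b.
Outer hash (tag): sum = 94+155+92+92+2+11 = 446 → 01 be.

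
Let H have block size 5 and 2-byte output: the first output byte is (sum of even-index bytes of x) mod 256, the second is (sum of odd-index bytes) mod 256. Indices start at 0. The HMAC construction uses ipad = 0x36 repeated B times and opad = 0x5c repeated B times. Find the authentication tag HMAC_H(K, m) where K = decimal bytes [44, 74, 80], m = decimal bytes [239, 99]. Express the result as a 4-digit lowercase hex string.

798b

Key decimal bytes [44, 74, 80] = 2c 4a 50 is 3 bytes ≤ B = 5; zero-pad to 5 bytes: K' = 2c 4a 50 00 00.
K' ⊕ ipad = 1a 7c 66 36 36.  K' ⊕ opad = 70 16 0c 5c 5c.
Inner input = (K'⊕ipad) ∥ m = 1a 7c 66 36 36 ∥ ef 63.
Inner hash: even-index sum = 281 mod 256 = 25; odd-index sum = 417 mod 256 = 161 → 19 a1.
Outer input = (K'⊕opad) ∥ inner = 70 16 0c 5c 5c ∥ 19 a1.
Outer hash (tag): even-index sum = 377 mod 256 = 121; odd-index sum = 139 mod 256 = 139 → 79 8b.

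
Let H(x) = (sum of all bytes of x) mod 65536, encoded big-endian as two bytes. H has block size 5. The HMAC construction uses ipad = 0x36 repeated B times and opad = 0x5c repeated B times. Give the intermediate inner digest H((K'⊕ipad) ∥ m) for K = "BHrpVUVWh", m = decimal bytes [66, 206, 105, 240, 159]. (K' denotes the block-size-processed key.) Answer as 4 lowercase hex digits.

Key "BHrpVUVWh" = 42 48 72 70 56 55 56 57 68 is 9 bytes > B = 5, so hash it first: H(key) = 03 2c, then zero-pad to 5 bytes: K' = 03 2c 00 00 00.
K' ⊕ ipad = 35 1a 36 36 36.
Inner input = 35 1a 36 36 36 ∥ 42 ce 69 f0 9f.
Inner hash: sum = 53+26+54+54+54+66+206+105+240+159 = 1017 → 03 f9.

03f9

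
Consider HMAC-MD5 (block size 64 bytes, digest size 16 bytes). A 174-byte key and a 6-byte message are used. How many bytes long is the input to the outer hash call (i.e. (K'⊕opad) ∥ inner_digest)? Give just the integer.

Key is 174 > 64 bytes, so it is hashed to 16 bytes then zero-padded to 64: |K'| = 64.
Outer input = (K'⊕opad) ∥ H(inner) → 64 + 16 = 80 bytes.

80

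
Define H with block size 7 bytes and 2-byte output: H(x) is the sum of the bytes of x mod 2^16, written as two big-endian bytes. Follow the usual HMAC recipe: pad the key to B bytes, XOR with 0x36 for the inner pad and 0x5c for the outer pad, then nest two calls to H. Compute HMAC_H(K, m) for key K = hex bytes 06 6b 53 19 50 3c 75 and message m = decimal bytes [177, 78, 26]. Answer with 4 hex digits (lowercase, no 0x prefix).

0269

Key hex bytes 06 6b 53 19 50 3c 75 is exactly B = 7 bytes: K' = 06 6b 53 19 50 3c 75.
K' ⊕ ipad = 30 5d 65 2f 66 0a 43.  K' ⊕ opad = 5a 37 0f 45 0c 60 29.
Inner input = (K'⊕ipad) ∥ m = 30 5d 65 2f 66 0a 43 ∥ b1 4e 1a.
Inner hash: sum = 48+93+101+47+102+10+67+177+78+26 = 749 → 02 ed.
Outer input = (K'⊕opad) ∥ inner = 5a 37 0f 45 0c 60 29 ∥ 02 ed.
Outer hash (tag): sum = 90+55+15+69+12+96+41+2+237 = 617 → 02 69.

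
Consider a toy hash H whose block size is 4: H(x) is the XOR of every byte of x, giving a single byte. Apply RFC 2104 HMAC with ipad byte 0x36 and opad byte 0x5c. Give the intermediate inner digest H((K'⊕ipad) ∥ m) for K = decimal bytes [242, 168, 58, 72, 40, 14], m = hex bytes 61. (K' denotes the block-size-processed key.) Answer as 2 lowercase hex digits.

Key decimal bytes [242, 168, 58, 72, 40, 14] = f2 a8 3a 48 28 0e is 6 bytes > B = 4, so hash it first: H(key) = 0e, then zero-pad to 4 bytes: K' = 0e 00 00 00.
K' ⊕ ipad = 38 36 36 36.
Inner input = 38 36 36 36 ∥ 61.
Inner hash: XOR 38⊕36⊕36⊕36⊕61 = 6f.

6f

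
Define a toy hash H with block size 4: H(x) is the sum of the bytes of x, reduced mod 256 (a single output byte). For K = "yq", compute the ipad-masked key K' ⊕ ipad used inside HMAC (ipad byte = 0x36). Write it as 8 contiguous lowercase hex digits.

Key "yq" = 79 71 is 2 bytes ≤ B = 4; zero-pad to 4 bytes: K' = 79 71 00 00.
XOR each byte with 0x36: 79⊕36=4f, 71⊕36=47, 00⊕36=36, 00⊕36=36.

4f473636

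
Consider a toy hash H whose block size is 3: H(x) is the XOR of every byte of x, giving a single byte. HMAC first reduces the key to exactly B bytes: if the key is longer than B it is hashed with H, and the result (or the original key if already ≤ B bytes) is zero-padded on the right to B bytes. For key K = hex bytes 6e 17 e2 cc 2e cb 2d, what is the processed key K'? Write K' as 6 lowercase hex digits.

|K| = 7 > B = 3, so first hash the key.
H(K): XOR 6e⊕17⊕e2⊕cc⊕2e⊕cb⊕2d = 9f.
Zero-pad H(K) = 9f to 3 bytes: K' = 9f 00 00.

9f0000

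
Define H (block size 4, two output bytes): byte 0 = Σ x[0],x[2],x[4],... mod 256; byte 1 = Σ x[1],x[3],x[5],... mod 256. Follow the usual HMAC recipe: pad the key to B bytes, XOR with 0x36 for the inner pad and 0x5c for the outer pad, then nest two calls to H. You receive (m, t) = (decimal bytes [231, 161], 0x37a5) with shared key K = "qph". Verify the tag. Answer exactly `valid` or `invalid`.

invalid

Key "qph" = 71 70 68 is 3 bytes ≤ B = 4; zero-pad to 4 bytes: K' = 71 70 68 00.
K' ⊕ ipad = 47 46 5e 36; K' ⊕ opad = 2d 2c 34 5c.
Inner hash: even-index sum = 396 mod 256 = 140; odd-index sum = 285 mod 256 = 29 → 8c 1d.
Outer hash (recomputed tag): even-index sum = 237 mod 256 = 237; odd-index sum = 165 mod 256 = 165 → ed a5.
Recomputed tag = eda5; claimed = 37a5 → mismatch.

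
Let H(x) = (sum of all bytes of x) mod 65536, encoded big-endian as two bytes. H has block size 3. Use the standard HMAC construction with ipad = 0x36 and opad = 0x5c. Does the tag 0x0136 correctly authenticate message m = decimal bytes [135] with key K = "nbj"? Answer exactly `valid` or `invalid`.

valid

Key "nbj" = 6e 62 6a is exactly B = 3 bytes: K' = 6e 62 6a.
K' ⊕ ipad = 58 54 5c; K' ⊕ opad = 32 3e 36.
Inner hash: sum = 88+84+92+135 = 399 → 01 8f.
Outer hash (recomputed tag): sum = 50+62+54+1+143 = 310 → 01 36.
Recomputed tag = 0136; claimed = 0136 → match.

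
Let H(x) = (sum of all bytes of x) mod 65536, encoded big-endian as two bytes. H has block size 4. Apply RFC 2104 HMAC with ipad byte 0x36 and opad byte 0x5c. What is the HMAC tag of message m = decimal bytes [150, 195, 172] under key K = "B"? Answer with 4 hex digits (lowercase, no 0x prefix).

Key "B" = 42 is 1 byte ≤ B = 4; zero-pad to 4 bytes: K' = 42 00 00 00.
K' ⊕ ipad = 74 36 36 36.  K' ⊕ opad = 1e 5c 5c 5c.
Inner input = (K'⊕ipad) ∥ m = 74 36 36 36 ∥ 96 c3 ac.
Inner hash: sum = 116+54+54+54+150+195+172 = 795 → 03 1b.
Outer input = (K'⊕opad) ∥ inner = 1e 5c 5c 5c ∥ 03 1b.
Outer hash (tag): sum = 30+92+92+92+3+27 = 336 → 01 50.

0150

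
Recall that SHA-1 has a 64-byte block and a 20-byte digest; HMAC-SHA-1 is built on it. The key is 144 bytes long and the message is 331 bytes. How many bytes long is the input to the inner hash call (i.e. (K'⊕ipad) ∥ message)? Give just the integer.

Key is 144 > 64 bytes, so it is hashed to 20 bytes then zero-padded to 64: |K'| = 64.
Inner input = (K'⊕ipad) ∥ m → 64 + 331 = 395 bytes.

395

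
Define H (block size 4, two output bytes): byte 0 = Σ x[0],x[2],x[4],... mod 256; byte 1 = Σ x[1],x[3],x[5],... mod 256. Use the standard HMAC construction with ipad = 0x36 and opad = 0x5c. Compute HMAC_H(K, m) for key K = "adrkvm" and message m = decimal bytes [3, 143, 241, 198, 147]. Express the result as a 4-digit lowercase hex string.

Key "adrkvm" = 61 64 72 6b 76 6d is 6 bytes > B = 4, so hash it first: H(key) = 49 3c, then zero-pad to 4 bytes: K' = 49 3c 00 00.
K' ⊕ ipad = 7f 0a 36 36.  K' ⊕ opad = 15 60 5c 5c.
Inner input = (K'⊕ipad) ∥ m = 7f 0a 36 36 ∥ 03 8f f1 c6 93.
Inner hash: even-index sum = 572 mod 256 = 60; odd-index sum = 405 mod 256 = 149 → 3c 95.
Outer input = (K'⊕opad) ∥ inner = 15 60 5c 5c ∥ 3c 95.
Outer hash (tag): even-index sum = 173 mod 256 = 173; odd-index sum = 337 mod 256 = 81 → ad 51.

ad51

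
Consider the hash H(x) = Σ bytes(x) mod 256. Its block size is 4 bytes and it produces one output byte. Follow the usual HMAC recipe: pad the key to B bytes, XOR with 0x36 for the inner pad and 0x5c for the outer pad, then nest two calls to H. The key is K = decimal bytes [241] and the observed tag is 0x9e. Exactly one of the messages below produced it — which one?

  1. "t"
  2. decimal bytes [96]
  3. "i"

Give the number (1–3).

1

Key decimal bytes [241] = f1 is 1 byte ≤ B = 4; zero-pad to 4 bytes: K' = f1 00 00 00.
K' ⊕ ipad = c7 36 36 36; K' ⊕ opad = ad 5c 5c 5c.
m1: inner = H(c7 36 36 36 74) = dd; tag = H(ad 5c 5c 5c dd) = 9e ← matches
m2: inner = H(c7 36 36 36 60) = c9; tag = H(ad 5c 5c 5c c9) = 8a
m3: inner = H(c7 36 36 36 69) = d2; tag = H(ad 5c 5c 5c d2) = 93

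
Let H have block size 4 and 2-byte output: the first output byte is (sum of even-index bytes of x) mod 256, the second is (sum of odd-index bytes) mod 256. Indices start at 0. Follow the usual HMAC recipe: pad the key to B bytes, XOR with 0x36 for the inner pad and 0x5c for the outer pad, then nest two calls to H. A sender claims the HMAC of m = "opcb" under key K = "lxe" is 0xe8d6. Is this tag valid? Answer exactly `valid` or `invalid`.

valid

Key "lxe" = 6c 78 65 is 3 bytes ≤ B = 4; zero-pad to 4 bytes: K' = 6c 78 65 00.
K' ⊕ ipad = 5a 4e 53 36; K' ⊕ opad = 30 24 39 5c.
Inner hash: even-index sum = 383 mod 256 = 127; odd-index sum = 342 mod 256 = 86 → 7f 56.
Outer hash (recomputed tag): even-index sum = 232 mod 256 = 232; odd-index sum = 214 mod 256 = 214 → e8 d6.
Recomputed tag = e8d6; claimed = e8d6 → match.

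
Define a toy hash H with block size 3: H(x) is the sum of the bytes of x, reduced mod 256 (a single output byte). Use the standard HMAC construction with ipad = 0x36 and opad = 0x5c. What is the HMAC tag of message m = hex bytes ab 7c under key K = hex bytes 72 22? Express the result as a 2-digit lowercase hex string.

bd

Key hex bytes 72 22 is 2 bytes ≤ B = 3; zero-pad to 3 bytes: K' = 72 22 00.
K' ⊕ ipad = 44 14 36.  K' ⊕ opad = 2e 7e 5c.
Inner input = (K'⊕ipad) ∥ m = 44 14 36 ∥ ab 7c.
Inner hash: sum = 68+20+54+171+124 = 437; mod 256 = 181 → b5.
Outer input = (K'⊕opad) ∥ inner = 2e 7e 5c ∥ b5.
Outer hash (tag): sum = 46+126+92+181 = 445; mod 256 = 189 → bd.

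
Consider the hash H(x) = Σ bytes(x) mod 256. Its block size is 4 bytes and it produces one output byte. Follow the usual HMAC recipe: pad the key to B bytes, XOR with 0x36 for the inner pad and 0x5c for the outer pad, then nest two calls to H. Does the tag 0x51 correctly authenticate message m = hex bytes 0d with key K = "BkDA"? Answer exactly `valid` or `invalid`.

Key "BkDA" = 42 6b 44 41 is exactly B = 4 bytes: K' = 42 6b 44 41.
K' ⊕ ipad = 74 5d 72 77; K' ⊕ opad = 1e 37 18 1d.
Inner hash: sum = 116+93+114+119+13 = 455; mod 256 = 199 → c7.
Outer hash (recomputed tag): sum = 30+55+24+29+199 = 337; mod 256 = 81 → 51.
Recomputed tag = 51; claimed = 51 → match.

valid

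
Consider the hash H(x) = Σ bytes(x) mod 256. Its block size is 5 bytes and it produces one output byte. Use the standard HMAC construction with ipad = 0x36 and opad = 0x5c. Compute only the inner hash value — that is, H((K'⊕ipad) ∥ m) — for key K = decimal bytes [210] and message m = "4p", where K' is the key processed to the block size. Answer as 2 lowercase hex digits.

60

Key decimal bytes [210] = d2 is 1 byte ≤ B = 5; zero-pad to 5 bytes: K' = d2 00 00 00 00.
K' ⊕ ipad = e4 36 36 36 36.
Inner input = e4 36 36 36 36 ∥ 34 70.
Inner hash: sum = 228+54+54+54+54+52+112 = 608; mod 256 = 96 → 60.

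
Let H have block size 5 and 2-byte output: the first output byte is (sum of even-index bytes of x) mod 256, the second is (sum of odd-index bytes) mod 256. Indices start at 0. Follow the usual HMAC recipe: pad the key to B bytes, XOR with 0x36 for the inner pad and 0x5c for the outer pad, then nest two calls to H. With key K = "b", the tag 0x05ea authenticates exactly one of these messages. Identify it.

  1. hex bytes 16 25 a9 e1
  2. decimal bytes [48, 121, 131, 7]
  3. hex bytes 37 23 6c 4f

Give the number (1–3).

3

Key "b" = 62 is 1 byte ≤ B = 5; zero-pad to 5 bytes: K' = 62 00 00 00 00.
K' ⊕ ipad = 54 36 36 36 36; K' ⊕ opad = 3e 5c 5c 5c 5c.
m1: inner = H(54 36 36 36 36 16 25 a9 e1) = c6 2b; tag = H(3e 5c 5c 5c 5c c6 2b) = 217e
m2: inner = H(54 36 36 36 36 30 79 83 07) = 40 1f; tag = H(3e 5c 5c 5c 5c 40 1f) = 15f8
m3: inner = H(54 36 36 36 36 37 23 6c 4f) = 32 0f; tag = H(3e 5c 5c 5c 5c 32 0f) = 05ea ← matches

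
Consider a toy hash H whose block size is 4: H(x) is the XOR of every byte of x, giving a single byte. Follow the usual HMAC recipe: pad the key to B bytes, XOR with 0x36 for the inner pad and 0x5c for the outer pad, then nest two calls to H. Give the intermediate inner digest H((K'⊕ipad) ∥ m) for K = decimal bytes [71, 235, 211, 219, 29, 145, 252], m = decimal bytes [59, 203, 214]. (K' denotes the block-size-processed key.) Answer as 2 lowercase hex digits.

Key decimal bytes [71, 235, 211, 219, 29, 145, 252] = 47 eb d3 db 1d 91 fc is 7 bytes > B = 4, so hash it first: H(key) = d4, then zero-pad to 4 bytes: K' = d4 00 00 00.
K' ⊕ ipad = e2 36 36 36.
Inner input = e2 36 36 36 ∥ 3b cb d6.
Inner hash: XOR e2⊕36⊕36⊕36⊕3b⊕cb⊕d6 = f2.

f2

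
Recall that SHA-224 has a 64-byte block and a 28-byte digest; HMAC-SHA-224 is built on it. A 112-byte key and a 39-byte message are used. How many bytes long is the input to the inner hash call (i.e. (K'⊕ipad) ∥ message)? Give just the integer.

103

Key is 112 > 64 bytes, so it is hashed to 28 bytes then zero-padded to 64: |K'| = 64.
Inner input = (K'⊕ipad) ∥ m → 64 + 39 = 103 bytes.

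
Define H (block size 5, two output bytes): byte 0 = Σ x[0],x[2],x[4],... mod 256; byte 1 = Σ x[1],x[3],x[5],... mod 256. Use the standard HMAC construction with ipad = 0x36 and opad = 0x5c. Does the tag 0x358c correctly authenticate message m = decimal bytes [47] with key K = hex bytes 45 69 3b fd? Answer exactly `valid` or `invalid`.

valid

Key hex bytes 45 69 3b fd is 4 bytes ≤ B = 5; zero-pad to 5 bytes: K' = 45 69 3b fd 00.
K' ⊕ ipad = 73 5f 0d cb 36; K' ⊕ opad = 19 35 67 a1 5c.
Inner hash: even-index sum = 182 mod 256 = 182; odd-index sum = 345 mod 256 = 89 → b6 59.
Outer hash (recomputed tag): even-index sum = 309 mod 256 = 53; odd-index sum = 396 mod 256 = 140 → 35 8c.
Recomputed tag = 358c; claimed = 358c → match.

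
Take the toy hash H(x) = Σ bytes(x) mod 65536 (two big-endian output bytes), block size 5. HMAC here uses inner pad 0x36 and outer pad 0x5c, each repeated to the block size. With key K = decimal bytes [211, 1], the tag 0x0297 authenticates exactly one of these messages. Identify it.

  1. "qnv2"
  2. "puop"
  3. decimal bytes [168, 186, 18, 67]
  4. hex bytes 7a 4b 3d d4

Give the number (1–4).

4

Key decimal bytes [211, 1] = d3 01 is 2 bytes ≤ B = 5; zero-pad to 5 bytes: K' = d3 01 00 00 00.
K' ⊕ ipad = e5 37 36 36 36; K' ⊕ opad = 8f 5d 5c 5c 5c.
m1: inner = H(e5 37 36 36 36 71 6e 76 32) = 03 45; tag = H(8f 5d 5c 5c 5c 03 45) = 0248
m2: inner = H(e5 37 36 36 36 70 75 6f 70) = 03 82; tag = H(8f 5d 5c 5c 5c 03 82) = 0285
m3: inner = H(e5 37 36 36 36 a8 ba 12 43) = 03 75; tag = H(8f 5d 5c 5c 5c 03 75) = 0278
m4: inner = H(e5 37 36 36 36 7a 4b 3d d4) = 03 94; tag = H(8f 5d 5c 5c 5c 03 94) = 0297 ← matches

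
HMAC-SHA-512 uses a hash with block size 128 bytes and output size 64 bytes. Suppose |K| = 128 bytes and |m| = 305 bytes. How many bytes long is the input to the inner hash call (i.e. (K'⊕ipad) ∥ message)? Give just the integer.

Key is 128 ≤ 128 bytes, zero-padded: |K'| = 128.
Inner input = (K'⊕ipad) ∥ m → 128 + 305 = 433 bytes.

433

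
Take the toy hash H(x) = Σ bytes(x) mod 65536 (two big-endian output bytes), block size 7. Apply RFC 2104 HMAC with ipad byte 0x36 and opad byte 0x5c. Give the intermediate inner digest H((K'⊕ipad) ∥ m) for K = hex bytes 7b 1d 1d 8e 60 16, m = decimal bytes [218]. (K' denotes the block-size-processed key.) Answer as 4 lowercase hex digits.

02e1

Key hex bytes 7b 1d 1d 8e 60 16 is 6 bytes ≤ B = 7; zero-pad to 7 bytes: K' = 7b 1d 1d 8e 60 16 00.
K' ⊕ ipad = 4d 2b 2b b8 56 20 36.
Inner input = 4d 2b 2b b8 56 20 36 ∥ da.
Inner hash: sum = 77+43+43+184+86+32+54+218 = 737 → 02 e1.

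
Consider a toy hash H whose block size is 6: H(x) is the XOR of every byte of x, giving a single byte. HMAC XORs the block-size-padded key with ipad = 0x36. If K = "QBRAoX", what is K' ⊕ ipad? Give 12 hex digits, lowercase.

Key "QBRAoX" = 51 42 52 41 6f 58 is exactly B = 6 bytes: K' = 51 42 52 41 6f 58.
XOR each byte with 0x36: 51⊕36=67, 42⊕36=74, 52⊕36=64, 41⊕36=77, 6f⊕36=59, 58⊕36=6e.

67746477596e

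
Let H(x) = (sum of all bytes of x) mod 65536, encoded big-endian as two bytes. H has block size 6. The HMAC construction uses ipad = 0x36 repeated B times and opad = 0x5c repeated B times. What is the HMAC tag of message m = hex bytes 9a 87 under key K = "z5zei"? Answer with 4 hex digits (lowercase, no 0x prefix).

0225

Key "z5zei" = 7a 35 7a 65 69 is 5 bytes ≤ B = 6; zero-pad to 6 bytes: K' = 7a 35 7a 65 69 00.
K' ⊕ ipad = 4c 03 4c 53 5f 36.  K' ⊕ opad = 26 69 26 39 35 5c.
Inner input = (K'⊕ipad) ∥ m = 4c 03 4c 53 5f 36 ∥ 9a 87.
Inner hash: sum = 76+3+76+83+95+54+154+135 = 676 → 02 a4.
Outer input = (K'⊕opad) ∥ inner = 26 69 26 39 35 5c ∥ 02 a4.
Outer hash (tag): sum = 38+105+38+57+53+92+2+164 = 549 → 02 25.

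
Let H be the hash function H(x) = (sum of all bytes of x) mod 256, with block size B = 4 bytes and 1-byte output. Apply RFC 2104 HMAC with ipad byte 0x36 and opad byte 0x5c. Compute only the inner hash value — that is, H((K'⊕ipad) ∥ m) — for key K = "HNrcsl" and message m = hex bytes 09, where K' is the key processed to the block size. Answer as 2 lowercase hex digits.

27

Key "HNrcsl" = 48 4e 72 63 73 6c is 6 bytes > B = 4, so hash it first: H(key) = 4a, then zero-pad to 4 bytes: K' = 4a 00 00 00.
K' ⊕ ipad = 7c 36 36 36.
Inner input = 7c 36 36 36 ∥ 09.
Inner hash: sum = 124+54+54+54+9 = 295; mod 256 = 39 → 27.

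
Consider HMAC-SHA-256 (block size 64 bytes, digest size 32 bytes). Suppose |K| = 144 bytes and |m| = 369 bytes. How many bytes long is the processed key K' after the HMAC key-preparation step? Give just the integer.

64

Key is 144 > 64 bytes, so it is hashed to 32 bytes then zero-padded to 64: |K'| = 64.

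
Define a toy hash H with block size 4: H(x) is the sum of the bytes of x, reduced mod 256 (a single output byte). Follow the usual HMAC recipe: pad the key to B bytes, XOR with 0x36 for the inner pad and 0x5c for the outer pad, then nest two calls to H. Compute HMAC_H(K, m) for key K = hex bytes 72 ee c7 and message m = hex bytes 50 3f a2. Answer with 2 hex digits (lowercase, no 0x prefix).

Key hex bytes 72 ee c7 is 3 bytes ≤ B = 4; zero-pad to 4 bytes: K' = 72 ee c7 00.
K' ⊕ ipad = 44 d8 f1 36.  K' ⊕ opad = 2e b2 9b 5c.
Inner input = (K'⊕ipad) ∥ m = 44 d8 f1 36 ∥ 50 3f a2.
Inner hash: sum = 68+216+241+54+80+63+162 = 884; mod 256 = 116 → 74.
Outer input = (K'⊕opad) ∥ inner = 2e b2 9b 5c ∥ 74.
Outer hash (tag): sum = 46+178+155+92+116 = 587; mod 256 = 75 → 4b.

4b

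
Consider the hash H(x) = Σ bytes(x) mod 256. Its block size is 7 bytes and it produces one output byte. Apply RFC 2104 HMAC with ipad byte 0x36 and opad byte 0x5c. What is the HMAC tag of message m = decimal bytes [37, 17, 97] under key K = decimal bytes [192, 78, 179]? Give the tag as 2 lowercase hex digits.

6f

Key decimal bytes [192, 78, 179] = c0 4e b3 is 3 bytes ≤ B = 7; zero-pad to 7 bytes: K' = c0 4e b3 00 00 00 00.
K' ⊕ ipad = f6 78 85 36 36 36 36.  K' ⊕ opad = 9c 12 ef 5c 5c 5c 5c.
Inner input = (K'⊕ipad) ∥ m = f6 78 85 36 36 36 36 ∥ 25 11 61.
Inner hash: sum = 246+120+133+54+54+54+54+37+17+97 = 866; mod 256 = 98 → 62.
Outer input = (K'⊕opad) ∥ inner = 9c 12 ef 5c 5c 5c 5c ∥ 62.
Outer hash (tag): sum = 156+18+239+92+92+92+92+98 = 879; mod 256 = 111 → 6f.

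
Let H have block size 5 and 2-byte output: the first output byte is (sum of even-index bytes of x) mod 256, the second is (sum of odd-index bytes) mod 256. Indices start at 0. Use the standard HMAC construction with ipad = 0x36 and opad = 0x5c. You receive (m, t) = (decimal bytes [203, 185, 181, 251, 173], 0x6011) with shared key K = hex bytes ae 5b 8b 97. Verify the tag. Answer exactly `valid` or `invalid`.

valid

Key hex bytes ae 5b 8b 97 is 4 bytes ≤ B = 5; zero-pad to 5 bytes: K' = ae 5b 8b 97 00.
K' ⊕ ipad = 98 6d bd a1 36; K' ⊕ opad = f2 07 d7 cb 5c.
Inner hash: even-index sum = 831 mod 256 = 63; odd-index sum = 827 mod 256 = 59 → 3f 3b.
Outer hash (recomputed tag): even-index sum = 608 mod 256 = 96; odd-index sum = 273 mod 256 = 17 → 60 11.
Recomputed tag = 6011; claimed = 6011 → match.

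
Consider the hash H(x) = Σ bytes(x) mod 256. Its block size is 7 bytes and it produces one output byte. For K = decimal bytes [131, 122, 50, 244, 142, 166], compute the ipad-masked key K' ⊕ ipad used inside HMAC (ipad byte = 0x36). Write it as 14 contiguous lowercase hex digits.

b54c04c2b89036

Key decimal bytes [131, 122, 50, 244, 142, 166] = 83 7a 32 f4 8e a6 is 6 bytes ≤ B = 7; zero-pad to 7 bytes: K' = 83 7a 32 f4 8e a6 00.
XOR each byte with 0x36: 83⊕36=b5, 7a⊕36=4c, 32⊕36=04, f4⊕36=c2, 8e⊕36=b8, a6⊕36=90, 00⊕36=36.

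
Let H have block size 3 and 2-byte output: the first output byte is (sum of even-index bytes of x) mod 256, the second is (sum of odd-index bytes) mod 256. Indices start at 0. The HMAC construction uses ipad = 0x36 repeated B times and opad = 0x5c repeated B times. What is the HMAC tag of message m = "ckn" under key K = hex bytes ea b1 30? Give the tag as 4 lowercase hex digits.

7a3a

Key hex bytes ea b1 30 is exactly B = 3 bytes: K' = ea b1 30.
K' ⊕ ipad = dc 87 06.  K' ⊕ opad = b6 ed 6c.
Inner input = (K'⊕ipad) ∥ m = dc 87 06 ∥ 63 6b 6e.
Inner hash: even-index sum = 333 mod 256 = 77; odd-index sum = 344 mod 256 = 88 → 4d 58.
Outer input = (K'⊕opad) ∥ inner = b6 ed 6c ∥ 4d 58.
Outer hash (tag): even-index sum = 378 mod 256 = 122; odd-index sum = 314 mod 256 = 58 → 7a 3a.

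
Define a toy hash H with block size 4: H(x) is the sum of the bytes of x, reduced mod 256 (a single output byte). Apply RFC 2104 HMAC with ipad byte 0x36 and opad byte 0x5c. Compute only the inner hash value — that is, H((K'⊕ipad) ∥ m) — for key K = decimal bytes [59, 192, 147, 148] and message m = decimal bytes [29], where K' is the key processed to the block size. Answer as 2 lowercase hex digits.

67

Key decimal bytes [59, 192, 147, 148] = 3b c0 93 94 is exactly B = 4 bytes: K' = 3b c0 93 94.
K' ⊕ ipad = 0d f6 a5 a2.
Inner input = 0d f6 a5 a2 ∥ 1d.
Inner hash: sum = 13+246+165+162+29 = 615; mod 256 = 103 → 67.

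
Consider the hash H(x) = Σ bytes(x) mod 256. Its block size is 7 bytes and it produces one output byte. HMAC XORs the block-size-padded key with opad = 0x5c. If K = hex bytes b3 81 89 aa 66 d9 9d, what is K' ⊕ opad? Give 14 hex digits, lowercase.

Key hex bytes b3 81 89 aa 66 d9 9d is exactly B = 7 bytes: K' = b3 81 89 aa 66 d9 9d.
XOR each byte with 0x5c: b3⊕5c=ef, 81⊕5c=dd, 89⊕5c=d5, aa⊕5c=f6, 66⊕5c=3a, d9⊕5c=85, 9d⊕5c=c1.

efddd5f63a85c1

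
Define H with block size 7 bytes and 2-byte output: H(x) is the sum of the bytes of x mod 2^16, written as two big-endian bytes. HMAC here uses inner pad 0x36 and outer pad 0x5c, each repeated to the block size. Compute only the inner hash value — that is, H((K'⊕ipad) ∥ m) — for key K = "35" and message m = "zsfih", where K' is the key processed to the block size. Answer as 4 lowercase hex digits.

033a

Key "35" = 33 35 is 2 bytes ≤ B = 7; zero-pad to 7 bytes: K' = 33 35 00 00 00 00 00.
K' ⊕ ipad = 05 03 36 36 36 36 36.
Inner input = 05 03 36 36 36 36 36 ∥ 7a 73 66 69 68.
Inner hash: sum = 5+3+54+54+54+54+54+122+115+102+105+104 = 826 → 03 3a.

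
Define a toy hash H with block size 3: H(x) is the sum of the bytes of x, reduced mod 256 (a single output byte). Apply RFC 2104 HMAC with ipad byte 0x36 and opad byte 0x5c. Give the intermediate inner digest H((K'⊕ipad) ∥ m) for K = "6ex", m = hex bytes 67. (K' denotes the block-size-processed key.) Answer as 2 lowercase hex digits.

08

Key "6ex" = 36 65 78 is exactly B = 3 bytes: K' = 36 65 78.
K' ⊕ ipad = 00 53 4e.
Inner input = 00 53 4e ∥ 67.
Inner hash: sum = 0+83+78+103 = 264; mod 256 = 8 → 08.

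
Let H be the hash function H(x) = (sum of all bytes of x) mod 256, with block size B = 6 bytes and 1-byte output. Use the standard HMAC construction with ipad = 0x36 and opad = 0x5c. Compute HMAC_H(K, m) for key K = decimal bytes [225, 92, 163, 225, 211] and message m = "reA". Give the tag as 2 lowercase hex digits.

44

Key decimal bytes [225, 92, 163, 225, 211] = e1 5c a3 e1 d3 is 5 bytes ≤ B = 6; zero-pad to 6 bytes: K' = e1 5c a3 e1 d3 00.
K' ⊕ ipad = d7 6a 95 d7 e5 36.  K' ⊕ opad = bd 00 ff bd 8f 5c.
Inner input = (K'⊕ipad) ∥ m = d7 6a 95 d7 e5 36 ∥ 72 65 41.
Inner hash: sum = 215+106+149+215+229+54+114+101+65 = 1248; mod 256 = 224 → e0.
Outer input = (K'⊕opad) ∥ inner = bd 00 ff bd 8f 5c ∥ e0.
Outer hash (tag): sum = 189+0+255+189+143+92+224 = 1092; mod 256 = 68 → 44.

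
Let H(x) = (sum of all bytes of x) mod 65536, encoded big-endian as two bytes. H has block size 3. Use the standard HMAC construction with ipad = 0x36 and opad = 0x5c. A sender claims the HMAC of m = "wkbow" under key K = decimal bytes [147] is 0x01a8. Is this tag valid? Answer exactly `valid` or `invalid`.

invalid

Key decimal bytes [147] = 93 is 1 byte ≤ B = 3; zero-pad to 3 bytes: K' = 93 00 00.
K' ⊕ ipad = a5 36 36; K' ⊕ opad = cf 5c 5c.
Inner hash: sum = 165+54+54+119+107+98+111+119 = 827 → 03 3b.
Outer hash (recomputed tag): sum = 207+92+92+3+59 = 453 → 01 c5.
Recomputed tag = 01c5; claimed = 01a8 → mismatch.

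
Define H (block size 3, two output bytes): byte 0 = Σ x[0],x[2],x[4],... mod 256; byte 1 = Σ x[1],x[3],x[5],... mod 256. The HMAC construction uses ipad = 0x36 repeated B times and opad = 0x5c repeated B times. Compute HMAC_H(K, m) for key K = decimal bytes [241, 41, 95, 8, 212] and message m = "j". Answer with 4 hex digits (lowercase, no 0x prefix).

45b5

Key decimal bytes [241, 41, 95, 8, 212] = f1 29 5f 08 d4 is 5 bytes > B = 3, so hash it first: H(key) = 24 31, then zero-pad to 3 bytes: K' = 24 31 00.
K' ⊕ ipad = 12 07 36.  K' ⊕ opad = 78 6d 5c.
Inner input = (K'⊕ipad) ∥ m = 12 07 36 ∥ 6a.
Inner hash: even-index sum = 72 mod 256 = 72; odd-index sum = 113 mod 256 = 113 → 48 71.
Outer input = (K'⊕opad) ∥ inner = 78 6d 5c ∥ 48 71.
Outer hash (tag): even-index sum = 325 mod 256 = 69; odd-index sum = 181 mod 256 = 181 → 45 b5.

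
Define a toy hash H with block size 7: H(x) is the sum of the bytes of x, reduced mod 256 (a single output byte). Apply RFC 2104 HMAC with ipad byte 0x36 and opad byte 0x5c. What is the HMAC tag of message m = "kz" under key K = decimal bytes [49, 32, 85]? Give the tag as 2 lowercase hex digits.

Key decimal bytes [49, 32, 85] = 31 20 55 is 3 bytes ≤ B = 7; zero-pad to 7 bytes: K' = 31 20 55 00 00 00 00.
K' ⊕ ipad = 07 16 63 36 36 36 36.  K' ⊕ opad = 6d 7c 09 5c 5c 5c 5c.
Inner input = (K'⊕ipad) ∥ m = 07 16 63 36 36 36 36 ∥ 6b 7a.
Inner hash: sum = 7+22+99+54+54+54+54+107+122 = 573; mod 256 = 61 → 3d.
Outer input = (K'⊕opad) ∥ inner = 6d 7c 09 5c 5c 5c 5c ∥ 3d.
Outer hash (tag): sum = 109+124+9+92+92+92+92+61 = 671; mod 256 = 159 → 9f.

9f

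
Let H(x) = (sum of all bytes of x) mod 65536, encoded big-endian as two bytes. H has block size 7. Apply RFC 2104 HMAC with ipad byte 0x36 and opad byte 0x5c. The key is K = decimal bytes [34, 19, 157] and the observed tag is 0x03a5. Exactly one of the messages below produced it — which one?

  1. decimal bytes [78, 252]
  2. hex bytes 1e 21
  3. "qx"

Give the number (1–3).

Key decimal bytes [34, 19, 157] = 22 13 9d is 3 bytes ≤ B = 7; zero-pad to 7 bytes: K' = 22 13 9d 00 00 00 00.
K' ⊕ ipad = 14 25 ab 36 36 36 36; K' ⊕ opad = 7e 4f c1 5c 5c 5c 5c.
m1: inner = H(14 25 ab 36 36 36 36 4e fc) = 03 06; tag = H(7e 4f c1 5c 5c 5c 5c 03 06) = 0307
m2: inner = H(14 25 ab 36 36 36 36 1e 21) = 01 fb; tag = H(7e 4f c1 5c 5c 5c 5c 01 fb) = 03fa
m3: inner = H(14 25 ab 36 36 36 36 71 78) = 02 a5; tag = H(7e 4f c1 5c 5c 5c 5c 02 a5) = 03a5 ← matches

3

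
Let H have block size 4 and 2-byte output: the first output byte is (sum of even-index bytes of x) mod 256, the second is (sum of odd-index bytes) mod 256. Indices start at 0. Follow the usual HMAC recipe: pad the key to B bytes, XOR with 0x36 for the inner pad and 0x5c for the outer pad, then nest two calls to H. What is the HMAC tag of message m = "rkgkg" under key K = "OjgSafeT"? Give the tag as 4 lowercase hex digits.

3cd4

Key "OjgSafeT" = 4f 6a 67 53 61 66 65 54 is 8 bytes > B = 4, so hash it first: H(key) = 7c 77, then zero-pad to 4 bytes: K' = 7c 77 00 00.
K' ⊕ ipad = 4a 41 36 36.  K' ⊕ opad = 20 2b 5c 5c.
Inner input = (K'⊕ipad) ∥ m = 4a 41 36 36 ∥ 72 6b 67 6b 67.
Inner hash: even-index sum = 448 mod 256 = 192; odd-index sum = 333 mod 256 = 77 → c0 4d.
Outer input = (K'⊕opad) ∥ inner = 20 2b 5c 5c ∥ c0 4d.
Outer hash (tag): even-index sum = 316 mod 256 = 60; odd-index sum = 212 mod 256 = 212 → 3c d4.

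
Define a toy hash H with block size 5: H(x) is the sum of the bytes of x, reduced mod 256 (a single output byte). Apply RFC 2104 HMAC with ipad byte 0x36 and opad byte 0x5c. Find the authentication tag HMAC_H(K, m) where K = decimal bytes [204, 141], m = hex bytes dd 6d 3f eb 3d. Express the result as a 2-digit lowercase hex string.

Key decimal bytes [204, 141] = cc 8d is 2 bytes ≤ B = 5; zero-pad to 5 bytes: K' = cc 8d 00 00 00.
K' ⊕ ipad = fa bb 36 36 36.  K' ⊕ opad = 90 d1 5c 5c 5c.
Inner input = (K'⊕ipad) ∥ m = fa bb 36 36 36 ∥ dd 6d 3f eb 3d.
Inner hash: sum = 250+187+54+54+54+221+109+63+235+61 = 1288; mod 256 = 8 → 08.
Outer input = (K'⊕opad) ∥ inner = 90 d1 5c 5c 5c ∥ 08.
Outer hash (tag): sum = 144+209+92+92+92+8 = 637; mod 256 = 125 → 7d.

7d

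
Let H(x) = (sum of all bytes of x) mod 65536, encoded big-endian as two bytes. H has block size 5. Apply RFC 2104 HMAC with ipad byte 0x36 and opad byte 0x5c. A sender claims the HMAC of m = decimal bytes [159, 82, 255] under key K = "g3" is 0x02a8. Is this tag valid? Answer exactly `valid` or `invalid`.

valid

Key "g3" = 67 33 is 2 bytes ≤ B = 5; zero-pad to 5 bytes: K' = 67 33 00 00 00.
K' ⊕ ipad = 51 05 36 36 36; K' ⊕ opad = 3b 6f 5c 5c 5c.
Inner hash: sum = 81+5+54+54+54+159+82+255 = 744 → 02 e8.
Outer hash (recomputed tag): sum = 59+111+92+92+92+2+232 = 680 → 02 a8.
Recomputed tag = 02a8; claimed = 02a8 → match.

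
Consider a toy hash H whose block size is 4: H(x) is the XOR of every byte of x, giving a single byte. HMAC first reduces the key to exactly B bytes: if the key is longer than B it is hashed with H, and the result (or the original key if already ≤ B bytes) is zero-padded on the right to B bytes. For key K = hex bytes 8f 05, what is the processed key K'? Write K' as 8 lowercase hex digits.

8f050000

Key hex bytes 8f 05 is 2 bytes ≤ B = 4; zero-pad to 4 bytes: K' = 8f 05 00 00.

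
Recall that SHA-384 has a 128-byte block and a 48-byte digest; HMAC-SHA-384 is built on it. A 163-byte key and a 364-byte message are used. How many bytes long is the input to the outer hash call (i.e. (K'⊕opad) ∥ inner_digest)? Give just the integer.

176

Key is 163 > 128 bytes, so it is hashed to 48 bytes then zero-padded to 128: |K'| = 128.
Outer input = (K'⊕opad) ∥ H(inner) → 128 + 48 = 176 bytes.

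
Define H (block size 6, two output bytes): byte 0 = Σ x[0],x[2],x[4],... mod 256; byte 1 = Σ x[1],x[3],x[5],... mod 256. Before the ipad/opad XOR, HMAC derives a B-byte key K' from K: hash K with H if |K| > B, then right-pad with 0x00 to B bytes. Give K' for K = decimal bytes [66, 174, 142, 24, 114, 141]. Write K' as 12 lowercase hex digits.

Key decimal bytes [66, 174, 142, 24, 114, 141] = 42 ae 8e 18 72 8d is exactly B = 6 bytes: K' = 42 ae 8e 18 72 8d.

42ae8e18728d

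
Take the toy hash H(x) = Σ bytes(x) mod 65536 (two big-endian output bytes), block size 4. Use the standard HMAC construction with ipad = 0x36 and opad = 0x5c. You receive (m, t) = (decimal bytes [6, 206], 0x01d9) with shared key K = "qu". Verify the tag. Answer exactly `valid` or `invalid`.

Key "qu" = 71 75 is 2 bytes ≤ B = 4; zero-pad to 4 bytes: K' = 71 75 00 00.
K' ⊕ ipad = 47 43 36 36; K' ⊕ opad = 2d 29 5c 5c.
Inner hash: sum = 71+67+54+54+6+206 = 458 → 01 ca.
Outer hash (recomputed tag): sum = 45+41+92+92+1+202 = 473 → 01 d9.
Recomputed tag = 01d9; claimed = 01d9 → match.

valid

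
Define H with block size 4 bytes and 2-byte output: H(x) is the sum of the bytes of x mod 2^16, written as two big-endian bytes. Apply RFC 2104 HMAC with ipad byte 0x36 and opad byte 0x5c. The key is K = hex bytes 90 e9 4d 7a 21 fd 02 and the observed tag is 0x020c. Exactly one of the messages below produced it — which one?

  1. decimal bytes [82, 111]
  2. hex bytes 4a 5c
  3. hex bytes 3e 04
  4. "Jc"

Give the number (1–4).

Key hex bytes 90 e9 4d 7a 21 fd 02 is 7 bytes > B = 4, so hash it first: H(key) = 03 60, then zero-pad to 4 bytes: K' = 03 60 00 00.
K' ⊕ ipad = 35 56 36 36; K' ⊕ opad = 5f 3c 5c 5c.
m1: inner = H(35 56 36 36 52 6f) = 01 b8; tag = H(5f 3c 5c 5c 01 b8) = 020c ← matches
m2: inner = H(35 56 36 36 4a 5c) = 01 9d; tag = H(5f 3c 5c 5c 01 9d) = 01f1
m3: inner = H(35 56 36 36 3e 04) = 01 39; tag = H(5f 3c 5c 5c 01 39) = 018d
m4: inner = H(35 56 36 36 4a 63) = 01 a4; tag = H(5f 3c 5c 5c 01 a4) = 01f8

1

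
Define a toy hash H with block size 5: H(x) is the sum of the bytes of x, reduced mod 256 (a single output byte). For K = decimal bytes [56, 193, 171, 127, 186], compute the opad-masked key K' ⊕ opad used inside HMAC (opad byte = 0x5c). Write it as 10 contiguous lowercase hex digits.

Key decimal bytes [56, 193, 171, 127, 186] = 38 c1 ab 7f ba is exactly B = 5 bytes: K' = 38 c1 ab 7f ba.
XOR each byte with 0x5c: 38⊕5c=64, c1⊕5c=9d, ab⊕5c=f7, 7f⊕5c=23, ba⊕5c=e6.

649df723e6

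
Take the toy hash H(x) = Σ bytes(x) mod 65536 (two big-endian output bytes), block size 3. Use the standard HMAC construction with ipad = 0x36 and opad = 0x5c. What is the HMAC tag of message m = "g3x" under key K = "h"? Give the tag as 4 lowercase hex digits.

Key "h" = 68 is 1 byte ≤ B = 3; zero-pad to 3 bytes: K' = 68 00 00.
K' ⊕ ipad = 5e 36 36.  K' ⊕ opad = 34 5c 5c.
Inner input = (K'⊕ipad) ∥ m = 5e 36 36 ∥ 67 33 78.
Inner hash: sum = 94+54+54+103+51+120 = 476 → 01 dc.
Outer input = (K'⊕opad) ∥ inner = 34 5c 5c ∥ 01 dc.
Outer hash (tag): sum = 52+92+92+1+220 = 457 → 01 c9.

01c9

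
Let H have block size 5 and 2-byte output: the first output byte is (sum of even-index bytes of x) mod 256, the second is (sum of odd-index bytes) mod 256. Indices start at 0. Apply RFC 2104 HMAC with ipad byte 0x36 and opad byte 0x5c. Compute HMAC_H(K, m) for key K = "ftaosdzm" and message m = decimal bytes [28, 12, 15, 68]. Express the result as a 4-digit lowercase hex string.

Key "ftaosdzm" = 66 74 61 6f 73 64 7a 6d is 8 bytes > B = 5, so hash it first: H(key) = b4 b4, then zero-pad to 5 bytes: K' = b4 b4 00 00 00.
K' ⊕ ipad = 82 82 36 36 36.  K' ⊕ opad = e8 e8 5c 5c 5c.
Inner input = (K'⊕ipad) ∥ m = 82 82 36 36 36 ∥ 1c 0c 0f 44.
Inner hash: even-index sum = 318 mod 256 = 62; odd-index sum = 227 mod 256 = 227 → 3e e3.
Outer input = (K'⊕opad) ∥ inner = e8 e8 5c 5c 5c ∥ 3e e3.
Outer hash (tag): even-index sum = 643 mod 256 = 131; odd-index sum = 386 mod 256 = 130 → 83 82.

8382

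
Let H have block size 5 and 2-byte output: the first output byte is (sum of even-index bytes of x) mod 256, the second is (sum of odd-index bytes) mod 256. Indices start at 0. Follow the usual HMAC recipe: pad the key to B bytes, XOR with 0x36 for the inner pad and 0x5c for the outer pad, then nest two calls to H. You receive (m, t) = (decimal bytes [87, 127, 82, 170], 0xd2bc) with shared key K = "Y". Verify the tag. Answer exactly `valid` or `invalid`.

Key "Y" = 59 is 1 byte ≤ B = 5; zero-pad to 5 bytes: K' = 59 00 00 00 00.
K' ⊕ ipad = 6f 36 36 36 36; K' ⊕ opad = 05 5c 5c 5c 5c.
Inner hash: even-index sum = 516 mod 256 = 4; odd-index sum = 277 mod 256 = 21 → 04 15.
Outer hash (recomputed tag): even-index sum = 210 mod 256 = 210; odd-index sum = 188 mod 256 = 188 → d2 bc.
Recomputed tag = d2bc; claimed = d2bc → match.

valid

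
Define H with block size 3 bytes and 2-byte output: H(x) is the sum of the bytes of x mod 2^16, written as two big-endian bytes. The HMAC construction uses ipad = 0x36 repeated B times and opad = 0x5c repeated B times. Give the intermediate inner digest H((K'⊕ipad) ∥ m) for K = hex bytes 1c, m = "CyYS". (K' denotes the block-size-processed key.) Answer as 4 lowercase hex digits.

01fe

Key hex bytes 1c is 1 byte ≤ B = 3; zero-pad to 3 bytes: K' = 1c 00 00.
K' ⊕ ipad = 2a 36 36.
Inner input = 2a 36 36 ∥ 43 79 59 53.
Inner hash: sum = 42+54+54+67+121+89+83 = 510 → 01 fe.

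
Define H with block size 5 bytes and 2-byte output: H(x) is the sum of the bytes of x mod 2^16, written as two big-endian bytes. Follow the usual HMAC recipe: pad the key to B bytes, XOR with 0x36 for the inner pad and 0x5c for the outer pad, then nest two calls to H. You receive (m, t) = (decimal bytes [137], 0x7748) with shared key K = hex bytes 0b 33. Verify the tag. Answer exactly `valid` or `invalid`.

invalid

Key hex bytes 0b 33 is 2 bytes ≤ B = 5; zero-pad to 5 bytes: K' = 0b 33 00 00 00.
K' ⊕ ipad = 3d 05 36 36 36; K' ⊕ opad = 57 6f 5c 5c 5c.
Inner hash: sum = 61+5+54+54+54+137 = 365 → 01 6d.
Outer hash (recomputed tag): sum = 87+111+92+92+92+1+109 = 584 → 02 48.
Recomputed tag = 0248; claimed = 7748 → mismatch.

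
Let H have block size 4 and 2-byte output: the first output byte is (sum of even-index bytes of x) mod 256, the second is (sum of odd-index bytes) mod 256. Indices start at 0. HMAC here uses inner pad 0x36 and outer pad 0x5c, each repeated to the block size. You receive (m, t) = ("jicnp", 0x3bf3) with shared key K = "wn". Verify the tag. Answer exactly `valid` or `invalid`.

valid

Key "wn" = 77 6e is 2 bytes ≤ B = 4; zero-pad to 4 bytes: K' = 77 6e 00 00.
K' ⊕ ipad = 41 58 36 36; K' ⊕ opad = 2b 32 5c 5c.
Inner hash: even-index sum = 436 mod 256 = 180; odd-index sum = 357 mod 256 = 101 → b4 65.
Outer hash (recomputed tag): even-index sum = 315 mod 256 = 59; odd-index sum = 243 mod 256 = 243 → 3b f3.
Recomputed tag = 3bf3; claimed = 3bf3 → match.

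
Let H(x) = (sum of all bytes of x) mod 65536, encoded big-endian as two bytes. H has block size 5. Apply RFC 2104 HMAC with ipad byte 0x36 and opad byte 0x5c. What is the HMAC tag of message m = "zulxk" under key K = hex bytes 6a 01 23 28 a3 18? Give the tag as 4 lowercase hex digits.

Key hex bytes 6a 01 23 28 a3 18 is 6 bytes > B = 5, so hash it first: H(key) = 01 71, then zero-pad to 5 bytes: K' = 01 71 00 00 00.
K' ⊕ ipad = 37 47 36 36 36.  K' ⊕ opad = 5d 2d 5c 5c 5c.
Inner input = (K'⊕ipad) ∥ m = 37 47 36 36 36 ∥ 7a 75 6c 78 6b.
Inner hash: sum = 55+71+54+54+54+122+117+108+120+107 = 862 → 03 5e.
Outer input = (K'⊕opad) ∥ inner = 5d 2d 5c 5c 5c ∥ 03 5e.
Outer hash (tag): sum = 93+45+92+92+92+3+94 = 511 → 01 ff.

01ff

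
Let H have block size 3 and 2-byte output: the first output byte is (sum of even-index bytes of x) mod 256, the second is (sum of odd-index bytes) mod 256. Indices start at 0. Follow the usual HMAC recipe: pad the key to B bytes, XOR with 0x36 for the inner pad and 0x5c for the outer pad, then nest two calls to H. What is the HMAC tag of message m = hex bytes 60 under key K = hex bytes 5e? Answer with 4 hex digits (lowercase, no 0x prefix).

Key hex bytes 5e is 1 byte ≤ B = 3; zero-pad to 3 bytes: K' = 5e 00 00.
K' ⊕ ipad = 68 36 36.  K' ⊕ opad = 02 5c 5c.
Inner input = (K'⊕ipad) ∥ m = 68 36 36 ∥ 60.
Inner hash: even-index sum = 158 mod 256 = 158; odd-index sum = 150 mod 256 = 150 → 9e 96.
Outer input = (K'⊕opad) ∥ inner = 02 5c 5c ∥ 9e 96.
Outer hash (tag): even-index sum = 244 mod 256 = 244; odd-index sum = 250 mod 256 = 250 → f4 fa.

f4fa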